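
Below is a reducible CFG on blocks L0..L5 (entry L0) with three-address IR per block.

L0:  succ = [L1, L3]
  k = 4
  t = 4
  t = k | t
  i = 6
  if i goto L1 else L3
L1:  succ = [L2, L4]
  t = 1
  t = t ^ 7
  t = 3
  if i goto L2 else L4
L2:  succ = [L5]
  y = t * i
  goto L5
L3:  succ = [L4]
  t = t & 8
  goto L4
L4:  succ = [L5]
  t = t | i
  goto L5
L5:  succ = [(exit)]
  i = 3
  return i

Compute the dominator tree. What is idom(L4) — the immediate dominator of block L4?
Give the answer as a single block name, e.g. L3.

idom tree: L1←L0 L2←L1 L3←L0 L4←L0 L5←L0
Dom∩ at merges:
  L4: preds {L1,L3}: {L0,L1} ∩ {L0,L3} = {L0}; idom=L0
  L5: preds {L2,L4}: {L0,L1,L2} ∩ {L0,L4} = {L0}; idom=L0

idom(L4) = L0

Answer: L0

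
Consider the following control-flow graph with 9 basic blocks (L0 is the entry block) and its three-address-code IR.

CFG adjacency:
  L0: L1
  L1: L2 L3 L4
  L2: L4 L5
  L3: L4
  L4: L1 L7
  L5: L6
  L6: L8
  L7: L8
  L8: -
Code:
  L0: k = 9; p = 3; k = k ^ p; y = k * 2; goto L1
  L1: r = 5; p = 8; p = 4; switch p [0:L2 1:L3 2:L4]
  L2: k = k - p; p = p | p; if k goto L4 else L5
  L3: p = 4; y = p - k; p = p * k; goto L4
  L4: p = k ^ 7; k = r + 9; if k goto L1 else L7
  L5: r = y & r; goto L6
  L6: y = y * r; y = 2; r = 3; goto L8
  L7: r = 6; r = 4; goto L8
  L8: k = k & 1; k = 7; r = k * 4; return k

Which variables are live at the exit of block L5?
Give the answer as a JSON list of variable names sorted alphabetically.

Answer: ["k", "r", "y"]

Analysis:
def/use:
  L0: {k,p,y} / ∅
  L1: {p,r} / ∅
  L2: {k,p} / {k,p}
  L3: {p,y} / {k}
  L4: {k,p} / {k,r}
  L5: {r} / {r,y}
  L6: {r,y} / {r,y}
  L7: {r} / ∅
  L8: {k,r} / {k}

Live sets:
  live L0: ∅→{k,y}
  live L1: {k,y}→{k,p,r,y}
  live L2: {k,p,r,y}→{k,r,y}
  live L3: {k,r}→{k,r,y}
  live L4: {k,r,y}→{k,y}
  live L5: {k,r,y}→{k,r,y}
  live L6: {k,r,y}→{k}
  live L7: {k}→{k}
  live L8: {k}→∅

live-out(L5) = ["k", "r", "y"]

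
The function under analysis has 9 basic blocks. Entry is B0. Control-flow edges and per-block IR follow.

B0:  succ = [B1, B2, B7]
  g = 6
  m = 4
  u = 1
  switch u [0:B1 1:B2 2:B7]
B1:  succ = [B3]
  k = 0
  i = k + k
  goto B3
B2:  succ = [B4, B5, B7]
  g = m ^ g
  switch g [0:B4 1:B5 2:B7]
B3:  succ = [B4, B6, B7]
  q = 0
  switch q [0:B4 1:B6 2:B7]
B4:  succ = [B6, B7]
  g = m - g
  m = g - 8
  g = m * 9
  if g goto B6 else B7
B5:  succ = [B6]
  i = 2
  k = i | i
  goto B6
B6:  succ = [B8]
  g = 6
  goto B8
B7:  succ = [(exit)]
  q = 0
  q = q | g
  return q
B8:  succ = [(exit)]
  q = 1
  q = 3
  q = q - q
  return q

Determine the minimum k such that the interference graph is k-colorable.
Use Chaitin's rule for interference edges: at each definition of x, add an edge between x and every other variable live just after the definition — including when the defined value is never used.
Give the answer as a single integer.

def/use:
  B0: {g,m,u} / ∅
  B1: {i,k} / ∅
  B2: {g} / {g,m}
  B3: {q} / ∅
  B4: {g,m} / {g,m}
  B5: {i,k} / ∅
  B6: {g} / ∅
  B7: {q} / {g}
  B8: {q} / ∅

Live sets:
  B0 li=∅ lo={g,m}
  B1 li={g,m} lo={g,m}
  B2 li={g,m} lo={g,m}
  B3 li={g,m} lo={g,m}
  B4 li={g,m} lo={g}
  B5 li=∅ lo=∅
  B6 li=∅ lo=∅
  B7 li={g} lo=∅
  B8 li=∅ lo=∅

Interfere edges:
  g: {i,k,m,q,u}
  i: {g,m}
  k: {g,m}
  m: {g,i,k,q,u}
  q: {g,m}
  u: {g,m}

Chromatic number:
  clique {g,i,m} ⇒ need ≥ 3
  assign g→R0 i→R2 k→R2 m→R1 q→R2 u→R2 — no edge inside a register ⇒ χ ≤ 3
  χ = 3

Answer: 3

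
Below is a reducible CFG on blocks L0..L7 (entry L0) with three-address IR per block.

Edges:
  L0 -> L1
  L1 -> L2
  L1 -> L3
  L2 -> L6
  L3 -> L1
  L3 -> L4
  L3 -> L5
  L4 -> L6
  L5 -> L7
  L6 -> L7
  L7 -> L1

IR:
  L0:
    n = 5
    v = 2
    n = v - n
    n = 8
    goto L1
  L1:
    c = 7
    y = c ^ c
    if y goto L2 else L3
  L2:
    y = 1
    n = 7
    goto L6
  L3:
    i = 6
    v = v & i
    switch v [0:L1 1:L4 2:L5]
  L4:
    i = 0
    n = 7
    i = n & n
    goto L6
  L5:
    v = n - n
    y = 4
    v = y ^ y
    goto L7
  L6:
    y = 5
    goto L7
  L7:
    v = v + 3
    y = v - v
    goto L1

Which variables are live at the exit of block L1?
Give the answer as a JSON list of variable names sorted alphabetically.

Answer: ["n", "v"]

Working:
def/use:
  L0: {n,v} / ∅
  L1: {c,y} / ∅
  L2: {n,y} / ∅
  L3: {i,v} / {v}
  L4: {i,n} / ∅
  L5: {v,y} / {n}
  L6: {y} / ∅
  L7: {v,y} / {v}

Live sets:
  L0: in=∅ out={n,v}
  L1: in={n,v} out={n,v}
  L2: in={v} out={n,v}
  L3: in={n,v} out={n,v}
  L4: in={v} out={n,v}
  L5: in={n} out={n,v}
  L6: in={n,v} out={n,v}
  L7: in={n,v} out={n,v}

live-out(L1) = ["n", "v"]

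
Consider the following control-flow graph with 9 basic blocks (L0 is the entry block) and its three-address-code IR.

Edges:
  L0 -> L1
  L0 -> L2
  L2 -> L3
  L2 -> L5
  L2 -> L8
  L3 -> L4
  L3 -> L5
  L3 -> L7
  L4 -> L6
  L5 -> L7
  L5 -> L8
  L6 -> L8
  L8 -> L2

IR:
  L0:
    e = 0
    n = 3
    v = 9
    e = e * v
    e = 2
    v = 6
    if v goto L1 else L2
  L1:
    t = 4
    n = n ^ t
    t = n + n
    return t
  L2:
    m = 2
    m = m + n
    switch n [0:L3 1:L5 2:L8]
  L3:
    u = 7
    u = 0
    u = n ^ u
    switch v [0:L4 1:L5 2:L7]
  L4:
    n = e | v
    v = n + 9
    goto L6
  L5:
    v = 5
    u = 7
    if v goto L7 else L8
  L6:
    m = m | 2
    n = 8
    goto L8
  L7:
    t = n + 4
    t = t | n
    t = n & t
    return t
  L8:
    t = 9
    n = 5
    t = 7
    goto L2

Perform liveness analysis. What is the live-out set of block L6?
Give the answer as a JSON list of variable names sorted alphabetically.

Block summaries:
  L0 def {e,n,v} use ∅
  L1 def {n,t} use {n}
  L2 def {m} use {n}
  L3 def {u} use {n,v}
  L4 def {n,v} use {e,v}
  L5 def {u,v} use ∅
  L6 def {m,n} use {m}
  L7 def {t} use {n}
  L8 def {n,t} use ∅

Backward fixpoint:
  L0 li=∅ lo={e,n,v}
  L1 li={n} lo=∅
  L2 li={e,n,v} lo={e,m,n,v}
  L3 li={e,m,n,v} lo={e,m,n,v}
  L4 li={e,m,v} lo={e,m,v}
  L5 li={e,n} lo={e,n,v}
  L6 li={e,m,v} lo={e,v}
  L7 li={n} lo=∅
  L8 li={e,v} lo={e,n,v}

live-out(L6) = ["e", "v"]

Answer: ["e", "v"]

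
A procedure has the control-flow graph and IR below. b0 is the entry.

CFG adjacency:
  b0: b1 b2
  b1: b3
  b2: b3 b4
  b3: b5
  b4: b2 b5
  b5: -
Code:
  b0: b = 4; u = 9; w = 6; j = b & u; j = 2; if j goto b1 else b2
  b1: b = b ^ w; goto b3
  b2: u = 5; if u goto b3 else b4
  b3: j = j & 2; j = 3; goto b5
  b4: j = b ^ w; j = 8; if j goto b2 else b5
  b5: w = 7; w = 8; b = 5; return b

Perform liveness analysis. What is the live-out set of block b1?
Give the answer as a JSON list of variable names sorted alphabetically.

Answer: ["j"]

Derivation:
Block summaries:
  b0 def {b,j,u,w} use ∅
  b1 def {b} use {b,w}
  b2 def {u} use ∅
  b3 def {j} use {j}
  b4 def {j} use {b,w}
  b5 def {b,w} use ∅

Liveness:
  b0 li=∅ lo={b,j,w}
  b1 li={b,j,w} lo={j}
  b2 li={b,j,w} lo={b,j,w}
  b3 li={j} lo=∅
  b4 li={b,w} lo={b,j,w}
  b5 li=∅ lo=∅

live-out(b1) = ["j"]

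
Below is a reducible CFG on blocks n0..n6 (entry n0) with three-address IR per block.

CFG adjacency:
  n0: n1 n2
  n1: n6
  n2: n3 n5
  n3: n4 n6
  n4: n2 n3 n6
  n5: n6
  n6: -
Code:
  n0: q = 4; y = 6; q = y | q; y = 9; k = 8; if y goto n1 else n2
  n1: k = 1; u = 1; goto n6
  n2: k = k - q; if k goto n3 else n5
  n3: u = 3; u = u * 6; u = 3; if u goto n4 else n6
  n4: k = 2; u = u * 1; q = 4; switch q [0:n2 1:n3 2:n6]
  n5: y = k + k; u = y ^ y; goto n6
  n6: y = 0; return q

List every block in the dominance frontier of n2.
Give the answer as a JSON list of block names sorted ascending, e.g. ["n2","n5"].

Answer: ["n2", "n6"]

Derivation:
idom tree: n1←n0 n2←n0 n3←n2 n4←n3 n5←n2 n6←n0
Dom∩ at merges:
  n2: preds {n0,n4}: {n0} ∩ {n0,n2,n3,n4} = {n0}; idom=n0
  n3: preds {n2,n4}: {n0,n2} ∩ {n0,n2,n3,n4} = {n0,n2}; idom=n2
  n6: preds {n1,n3,n4,n5}: {n0,n1} ∩ {n0,n2,n3} ∩ {n0,n2,n3,n4} ∩ {n0,n2,n5} = {n0}; idom=n0

DF walk-up:
  n2←n0: walk · to n0
  n2←n4: walk n4→n3→n2 to n0
  n3←n2: walk · to n2
  n3←n4: walk n4→n3 to n2
  n6←n1: walk n1 to n0
  n6←n3: walk n3→n2 to n0
  n6←n4: walk n4→n3→n2 to n0
  n6←n5: walk n5→n2 to n0
  n0 → ∅
  n1 → {n6}
  n2 → {n2,n6}
  n3 → {n2,n3,n6}
  n4 → {n2,n3,n6}
  n5 → {n6}
  n6 → ∅

DF(n2) = ["n2", "n6"]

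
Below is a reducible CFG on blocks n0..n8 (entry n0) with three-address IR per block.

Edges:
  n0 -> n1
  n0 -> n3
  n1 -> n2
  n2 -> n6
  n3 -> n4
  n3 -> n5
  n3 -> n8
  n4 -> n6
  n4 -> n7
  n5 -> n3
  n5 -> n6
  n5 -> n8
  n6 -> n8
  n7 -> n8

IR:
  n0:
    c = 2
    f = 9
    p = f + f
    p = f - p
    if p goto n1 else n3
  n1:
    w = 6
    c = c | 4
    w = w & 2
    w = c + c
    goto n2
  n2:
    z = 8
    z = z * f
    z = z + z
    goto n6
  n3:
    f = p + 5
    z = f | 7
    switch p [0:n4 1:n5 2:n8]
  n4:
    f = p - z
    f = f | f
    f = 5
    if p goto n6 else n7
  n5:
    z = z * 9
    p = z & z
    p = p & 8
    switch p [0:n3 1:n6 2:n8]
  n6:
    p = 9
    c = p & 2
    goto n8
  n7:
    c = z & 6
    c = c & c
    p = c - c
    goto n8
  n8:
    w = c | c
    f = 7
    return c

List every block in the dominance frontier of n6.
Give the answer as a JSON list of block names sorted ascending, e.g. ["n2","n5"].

Answer: ["n8"]

Analysis:
idom tree: n1←n0 n2←n1 n3←n0 n4←n3 n5←n3 n6←n0 n7←n4 n8←n0
Join-block Dom:
  n3: preds {n0,n5}: {n0} ∩ {n0,n3,n5} = {n0}; idom=n0
  n6: preds {n2,n4,n5}: {n0,n1,n2} ∩ {n0,n3,n4} ∩ {n0,n3,n5} = {n0}; idom=n0
  n8: preds {n3,n5,n6,n7}: {n0,n3} ∩ {n0,n3,n5} ∩ {n0,n6} ∩ {n0,n3,n4,n7} = {n0}; idom=n0

Frontier:
  n3←n0: walk · to n0
  n3←n5: walk n5→n3 to n0
  n6←n2: walk n2→n1 to n0
  n6←n4: walk n4→n3 to n0
  n6←n5: walk n5→n3 to n0
  n8←n3: walk n3 to n0
  n8←n5: walk n5→n3 to n0
  n8←n6: walk n6 to n0
  n8←n7: walk n7→n4→n3 to n0
  n0 → ∅
  n1 → {n6}
  n2 → {n6}
  n3 → {n3,n6,n8}
  n4 → {n6,n8}
  n5 → {n3,n6,n8}
  n6 → {n8}
  n7 → {n8}
  n8 → ∅

DF(n6) = ["n8"]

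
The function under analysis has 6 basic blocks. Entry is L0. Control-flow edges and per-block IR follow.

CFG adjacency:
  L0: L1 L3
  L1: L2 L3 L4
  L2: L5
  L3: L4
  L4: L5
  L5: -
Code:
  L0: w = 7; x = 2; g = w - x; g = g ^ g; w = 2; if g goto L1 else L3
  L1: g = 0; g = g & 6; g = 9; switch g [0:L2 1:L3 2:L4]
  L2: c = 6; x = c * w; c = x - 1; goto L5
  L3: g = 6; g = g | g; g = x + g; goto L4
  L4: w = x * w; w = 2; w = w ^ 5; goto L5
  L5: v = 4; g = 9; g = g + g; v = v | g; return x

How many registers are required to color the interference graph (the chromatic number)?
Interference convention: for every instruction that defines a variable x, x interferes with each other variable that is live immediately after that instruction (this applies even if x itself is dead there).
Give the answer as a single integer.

def/use:
  L0 def {g,w,x} use ∅
  L1 def {g} use ∅
  L2 def {c,x} use {w}
  L3 def {g} use {x}
  L4 def {w} use {w,x}
  L5 def {g,v} use {x}

Backward fixpoint:
  L0: in=∅ out={w,x}
  L1: in={w,x} out={w,x}
  L2: in={w} out={x}
  L3: in={w,x} out={w,x}
  L4: in={w,x} out={x}
  L5: in={x} out=∅

Interference:
  c: {w,x}
  g: {v,w,x}
  v: {g,x}
  w: {c,g,x}
  x: {c,g,v,w}

Registers:
  clique {c,w,x} ⇒ need ≥ 3
  3-colouring: r0={x}  r1={c,g}  r2={v,w}
  χ = 3

Answer: 3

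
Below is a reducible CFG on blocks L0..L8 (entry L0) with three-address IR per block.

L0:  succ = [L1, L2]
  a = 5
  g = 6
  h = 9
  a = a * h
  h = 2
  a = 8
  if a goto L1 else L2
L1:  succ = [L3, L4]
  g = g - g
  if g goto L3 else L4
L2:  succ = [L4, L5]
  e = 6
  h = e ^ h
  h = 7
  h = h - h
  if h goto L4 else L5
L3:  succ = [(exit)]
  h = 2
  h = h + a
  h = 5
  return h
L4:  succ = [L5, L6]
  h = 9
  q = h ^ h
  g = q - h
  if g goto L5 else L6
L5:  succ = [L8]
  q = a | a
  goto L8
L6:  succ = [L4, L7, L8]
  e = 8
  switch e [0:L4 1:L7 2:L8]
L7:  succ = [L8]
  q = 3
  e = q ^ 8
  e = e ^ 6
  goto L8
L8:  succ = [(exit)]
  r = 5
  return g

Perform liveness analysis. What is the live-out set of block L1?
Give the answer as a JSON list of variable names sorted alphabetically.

Answer: ["a"]

Derivation:
def/use:
  L0 def {a,g,h} use ∅
  L1 def {g} use {g}
  L2 def {e,h} use {h}
  L3 def {h} use {a}
  L4 def {g,h,q} use ∅
  L5 def {q} use {a}
  L6 def {e} use ∅
  L7 def {e,q} use ∅
  L8 def {r} use {g}

Liveness:
  L0: in=∅ out={a,g,h}
  L1: in={a,g} out={a}
  L2: in={a,g,h} out={a,g}
  L3: in={a} out=∅
  L4: in={a} out={a,g}
  L5: in={a,g} out={g}
  L6: in={a,g} out={a,g}
  L7: in={g} out={g}
  L8: in={g} out=∅

live-out(L1) = ["a"]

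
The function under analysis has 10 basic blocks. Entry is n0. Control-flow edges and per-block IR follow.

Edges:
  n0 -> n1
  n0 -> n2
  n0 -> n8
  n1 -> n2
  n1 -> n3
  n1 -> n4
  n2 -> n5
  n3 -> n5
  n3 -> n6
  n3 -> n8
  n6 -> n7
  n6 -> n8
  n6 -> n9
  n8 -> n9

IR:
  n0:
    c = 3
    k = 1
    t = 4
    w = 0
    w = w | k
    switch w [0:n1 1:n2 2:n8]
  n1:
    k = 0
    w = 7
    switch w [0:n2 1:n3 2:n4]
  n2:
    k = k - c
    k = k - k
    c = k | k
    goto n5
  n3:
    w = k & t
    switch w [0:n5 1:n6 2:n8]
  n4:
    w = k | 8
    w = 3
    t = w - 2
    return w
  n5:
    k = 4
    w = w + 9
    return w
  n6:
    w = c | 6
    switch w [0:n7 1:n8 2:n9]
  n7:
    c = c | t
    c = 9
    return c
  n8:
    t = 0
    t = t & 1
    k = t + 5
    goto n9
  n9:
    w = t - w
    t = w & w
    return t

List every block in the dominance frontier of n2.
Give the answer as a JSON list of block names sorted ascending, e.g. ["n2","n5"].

Answer: ["n5"]

Analysis:
idom tree: n1←n0 n2←n0 n3←n1 n4←n1 n5←n0 n6←n3 n7←n6 n8←n0 n9←n0
Dom∩ at merges:
  n2: preds {n0,n1}: {n0} ∩ {n0,n1} = {n0}; idom=n0
  n5: preds {n2,n3}: {n0,n2} ∩ {n0,n1,n3} = {n0}; idom=n0
  n8: preds {n0,n3,n6}: {n0} ∩ {n0,n1,n3} ∩ {n0,n1,n3,n6} = {n0}; idom=n0
  n9: preds {n6,n8}: {n0,n1,n3,n6} ∩ {n0,n8} = {n0}; idom=n0

DF walk-up:
  n2←n0: walk · to n0
  n2←n1: walk n1 to n0
  n5←n2: walk n2 to n0
  n5←n3: walk n3→n1 to n0
  n8←n0: walk · to n0
  n8←n3: walk n3→n1 to n0
  n8←n6: walk n6→n3→n1 to n0
  n9←n6: walk n6→n3→n1 to n0
  n9←n8: walk n8 to n0
  n0 → ∅
  n1 → {n2,n5,n8,n9}
  n2 → {n5}
  n3 → {n5,n8,n9}
  n4 → ∅
  n5 → ∅
  n6 → {n8,n9}
  n7 → ∅
  n8 → {n9}
  n9 → ∅

DF(n2) = ["n5"]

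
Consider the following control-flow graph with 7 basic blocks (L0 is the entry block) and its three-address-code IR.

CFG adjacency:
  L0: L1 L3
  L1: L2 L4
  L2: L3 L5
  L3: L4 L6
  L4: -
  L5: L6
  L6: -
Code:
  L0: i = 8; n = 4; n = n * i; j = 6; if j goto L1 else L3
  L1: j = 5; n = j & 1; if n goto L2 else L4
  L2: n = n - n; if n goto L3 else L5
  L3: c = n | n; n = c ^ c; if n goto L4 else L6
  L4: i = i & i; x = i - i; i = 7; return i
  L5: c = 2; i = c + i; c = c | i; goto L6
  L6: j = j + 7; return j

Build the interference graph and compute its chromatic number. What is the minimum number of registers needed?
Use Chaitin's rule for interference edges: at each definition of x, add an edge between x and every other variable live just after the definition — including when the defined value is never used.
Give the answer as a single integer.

Answer: 3

Derivation:
Per-block:
  L0: {i,j,n} / ∅
  L1: {j,n} / ∅
  L2: {n} / {n}
  L3: {c,n} / {n}
  L4: {i,x} / {i}
  L5: {c,i} / {i}
  L6: {j} / {j}

Liveness:
  L0 li=∅ lo={i,j,n}
  L1 li={i} lo={i,j,n}
  L2 li={i,j,n} lo={i,j,n}
  L3 li={i,j,n} lo={i,j}
  L4 li={i} lo=∅
  L5 li={i,j} lo={j}
  L6 li={j} lo=∅

Interference:
  c↔{i,j}
  i↔{c,j,n}
  j↔{c,i,n}
  n↔{i,j}
  x↔∅

Colouring:
  lower bound: {c,i,j} mutually conflict ⇒ χ ≥ 3
  assign c→c2 i→c0 j→c1 n→c2 x→c0 — no edge inside a register ⇒ χ ≤ 3
  χ = 3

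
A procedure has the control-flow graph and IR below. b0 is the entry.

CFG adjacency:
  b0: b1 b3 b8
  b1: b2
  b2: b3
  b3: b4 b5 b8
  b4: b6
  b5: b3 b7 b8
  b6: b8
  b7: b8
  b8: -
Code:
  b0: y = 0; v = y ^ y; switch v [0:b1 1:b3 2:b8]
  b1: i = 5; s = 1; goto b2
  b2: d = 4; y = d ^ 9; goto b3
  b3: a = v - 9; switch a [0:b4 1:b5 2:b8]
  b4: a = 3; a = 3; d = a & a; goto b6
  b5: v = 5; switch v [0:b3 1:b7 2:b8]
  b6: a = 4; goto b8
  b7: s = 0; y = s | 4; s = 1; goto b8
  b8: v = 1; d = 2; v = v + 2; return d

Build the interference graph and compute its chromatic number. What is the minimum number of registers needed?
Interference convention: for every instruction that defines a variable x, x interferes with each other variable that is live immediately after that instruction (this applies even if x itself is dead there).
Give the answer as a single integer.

Per-block:
  b0 def {v,y} use ∅
  b1 def {i,s} use ∅
  b2 def {d,y} use ∅
  b3 def {a} use {v}
  b4 def {a,d} use ∅
  b5 def {v} use ∅
  b6 def {a} use ∅
  b7 def {s,y} use ∅
  b8 def {d,v} use ∅

Live sets:
  b0: in=∅ out={v}
  b1: in={v} out={v}
  b2: in={v} out={v}
  b3: in={v} out=∅
  b4: in=∅ out=∅
  b5: in=∅ out={v}
  b6: in=∅ out=∅
  b7: in=∅ out=∅
  b8: in=∅ out=∅

Conflict graph:
  a↔∅
  d↔{v}
  i↔{v}
  s↔{v}
  v↔{d,i,s,y}
  y↔{v}

Colouring:
  {d,v} pairwise interfere (2-clique) ⇒ χ ≥ 2
  assign a→c0 d→c1 i→c1 s→c1 v→c0 y→c1 — no edge inside a register ⇒ χ ≤ 2
  χ = 2

Answer: 2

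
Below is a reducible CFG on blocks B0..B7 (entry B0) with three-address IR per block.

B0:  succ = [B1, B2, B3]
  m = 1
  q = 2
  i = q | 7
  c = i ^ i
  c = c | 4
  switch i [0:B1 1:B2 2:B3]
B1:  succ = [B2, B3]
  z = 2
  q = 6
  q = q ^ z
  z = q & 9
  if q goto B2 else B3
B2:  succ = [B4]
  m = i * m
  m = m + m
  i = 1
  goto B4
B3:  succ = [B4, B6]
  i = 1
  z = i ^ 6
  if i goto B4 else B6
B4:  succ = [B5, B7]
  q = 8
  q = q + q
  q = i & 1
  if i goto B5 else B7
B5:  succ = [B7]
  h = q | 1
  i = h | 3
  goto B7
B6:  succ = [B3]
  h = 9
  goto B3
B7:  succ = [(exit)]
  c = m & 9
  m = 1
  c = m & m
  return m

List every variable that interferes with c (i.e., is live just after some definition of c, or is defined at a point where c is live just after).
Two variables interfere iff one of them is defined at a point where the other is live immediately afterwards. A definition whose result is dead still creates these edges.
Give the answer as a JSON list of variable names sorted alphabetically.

Answer: ["i", "m"]

Derivation:
Per-block:
  B0: {c,i,m,q} / ∅
  B1: {q,z} / ∅
  B2: {i,m} / {i,m}
  B3: {i,z} / ∅
  B4: {q} / {i}
  B5: {h,i} / {q}
  B6: {h} / ∅
  B7: {c,m} / {m}

Live sets:
  B0: in=∅ out={i,m}
  B1: in={i,m} out={i,m}
  B2: in={i,m} out={i,m}
  B3: in={m} out={i,m}
  B4: in={i,m} out={m,q}
  B5: in={m,q} out={m}
  B6: in={m} out={m}
  B7: in={m} out=∅

Interference:
  c: {i,m}
  h: {m}
  i: {c,m,q,z}
  m: {c,h,i,q,z}
  q: {i,m,z}
  z: {i,m,q}

N(c) = ["i", "m"]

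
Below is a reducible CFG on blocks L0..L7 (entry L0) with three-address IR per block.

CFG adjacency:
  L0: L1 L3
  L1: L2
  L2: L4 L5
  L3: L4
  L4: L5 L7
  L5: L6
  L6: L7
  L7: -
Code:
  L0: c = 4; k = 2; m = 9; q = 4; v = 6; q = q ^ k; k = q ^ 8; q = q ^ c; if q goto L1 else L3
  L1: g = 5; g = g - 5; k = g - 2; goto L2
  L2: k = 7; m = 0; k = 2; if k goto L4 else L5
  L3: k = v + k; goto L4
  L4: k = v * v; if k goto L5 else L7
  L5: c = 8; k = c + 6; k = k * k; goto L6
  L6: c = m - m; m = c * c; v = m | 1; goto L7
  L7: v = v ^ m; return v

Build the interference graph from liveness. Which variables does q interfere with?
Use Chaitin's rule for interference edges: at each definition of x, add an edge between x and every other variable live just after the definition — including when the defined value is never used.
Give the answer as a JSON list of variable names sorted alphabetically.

Answer: ["c", "k", "m", "v"]

Derivation:
Per-block:
  L0: {c,k,m,q,v} / ∅
  L1: {g,k} / ∅
  L2: {k,m} / ∅
  L3: {k} / {k,v}
  L4: {k} / {v}
  L5: {c,k} / ∅
  L6: {c,m,v} / {m}
  L7: {v} / {m,v}

Live sets:
  L0 li=∅ lo={k,m,v}
  L1 li={v} lo={v}
  L2 li={v} lo={m,v}
  L3 li={k,m,v} lo={m,v}
  L4 li={m,v} lo={m,v}
  L5 li={m} lo={m}
  L6 li={m} lo={m,v}
  L7 li={m,v} lo=∅

Conflict graph:
  c↔{k,m,q,v}
  g↔{v}
  k↔{c,m,q,v}
  m↔{c,k,q,v}
  q↔{c,k,m,v}
  v↔{c,g,k,m,q}

N(q) = ["c", "k", "m", "v"]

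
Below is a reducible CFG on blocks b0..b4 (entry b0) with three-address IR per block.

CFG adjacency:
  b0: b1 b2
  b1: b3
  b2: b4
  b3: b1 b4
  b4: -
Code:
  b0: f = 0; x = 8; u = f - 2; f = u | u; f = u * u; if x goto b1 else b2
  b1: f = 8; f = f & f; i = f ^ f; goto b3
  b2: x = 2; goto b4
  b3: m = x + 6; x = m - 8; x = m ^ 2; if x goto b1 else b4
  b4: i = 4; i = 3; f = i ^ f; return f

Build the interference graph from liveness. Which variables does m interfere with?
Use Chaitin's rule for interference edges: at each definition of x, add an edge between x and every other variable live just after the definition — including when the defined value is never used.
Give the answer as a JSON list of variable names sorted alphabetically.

Per-block:
  b0 def {f,u,x} use ∅
  b1 def {f,i} use ∅
  b2 def {x} use ∅
  b3 def {m,x} use {x}
  b4 def {f,i} use {f}

Liveness:
  b0 li=∅ lo={f,x}
  b1 li={x} lo={f,x}
  b2 li={f} lo={f}
  b3 li={f,x} lo={f,x}
  b4 li={f} lo=∅

Conflict graph:
  f↔{i,m,u,x}
  i↔{f,x}
  m↔{f,x}
  u↔{f,x}
  x↔{f,i,m,u}

N(m) = ["f", "x"]

Answer: ["f", "x"]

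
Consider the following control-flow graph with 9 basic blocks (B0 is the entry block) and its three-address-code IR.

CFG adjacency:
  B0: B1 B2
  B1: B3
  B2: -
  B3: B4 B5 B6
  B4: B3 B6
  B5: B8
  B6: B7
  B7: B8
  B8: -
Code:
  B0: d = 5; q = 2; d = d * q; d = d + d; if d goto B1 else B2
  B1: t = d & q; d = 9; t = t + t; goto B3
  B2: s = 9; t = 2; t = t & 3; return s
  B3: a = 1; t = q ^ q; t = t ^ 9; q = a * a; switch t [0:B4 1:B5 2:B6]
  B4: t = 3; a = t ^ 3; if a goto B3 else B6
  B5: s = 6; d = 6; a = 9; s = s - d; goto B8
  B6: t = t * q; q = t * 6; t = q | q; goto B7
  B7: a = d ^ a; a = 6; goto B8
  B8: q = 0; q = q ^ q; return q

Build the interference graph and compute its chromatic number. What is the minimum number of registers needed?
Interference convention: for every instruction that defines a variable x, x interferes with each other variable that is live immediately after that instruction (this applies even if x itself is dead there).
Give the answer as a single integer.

Answer: 4

Derivation:
def/use:
  B0: def={d,q} ue=∅
  B1: def={d,t} ue={d,q}
  B2: def={s,t} ue=∅
  B3: def={a,q,t} ue={q}
  B4: def={a,t} ue=∅
  B5: def={a,d,s} ue=∅
  B6: def={q,t} ue={q,t}
  B7: def={a} ue={a,d}
  B8: def={q} ue=∅

Liveness:
  B0: in=∅ out={d,q}
  B1: in={d,q} out={d,q}
  B2: in=∅ out=∅
  B3: in={d,q} out={a,d,q,t}
  B4: in={d,q} out={a,d,q,t}
  B5: in=∅ out=∅
  B6: in={a,d,q,t} out={a,d}
  B7: in={a,d} out=∅
  B8: in=∅ out=∅

Interfere edges:
  a↔{d,q,s,t}
  d↔{a,q,s,t}
  q↔{a,d,t}
  s↔{a,d,t}
  t↔{a,d,q,s}

Chromatic number:
  clique {a,d,q,t} ⇒ need ≥ 4
  assign a→c0 d→c1 q→c3 s→c3 t→c2 — no edge inside a register ⇒ χ ≤ 4
  χ = 4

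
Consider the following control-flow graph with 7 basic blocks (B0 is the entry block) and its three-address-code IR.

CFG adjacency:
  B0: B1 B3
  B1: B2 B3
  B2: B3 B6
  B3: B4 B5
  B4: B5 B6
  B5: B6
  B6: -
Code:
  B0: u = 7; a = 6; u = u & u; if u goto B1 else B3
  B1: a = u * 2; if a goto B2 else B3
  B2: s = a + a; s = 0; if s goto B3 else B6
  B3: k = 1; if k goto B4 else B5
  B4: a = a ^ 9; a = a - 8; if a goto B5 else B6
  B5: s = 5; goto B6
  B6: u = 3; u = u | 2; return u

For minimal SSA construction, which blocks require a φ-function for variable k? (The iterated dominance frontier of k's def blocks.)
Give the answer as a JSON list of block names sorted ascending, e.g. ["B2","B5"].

idom tree: B1←B0 B2←B1 B3←B0 B4←B3 B5←B3 B6←B0
Dom at joins:
  B3: preds {B0,B1,B2}: {B0} ∩ {B0,B1} ∩ {B0,B1,B2} = {B0}; idom=B0
  B5: preds {B3,B4}: {B0,B3} ∩ {B0,B3,B4} = {B0,B3}; idom=B3
  B6: preds {B2,B4,B5}: {B0,B1,B2} ∩ {B0,B3,B4} ∩ {B0,B3,B5} = {B0}; idom=B0

Frontier:
  B3←B0: walk · to B0
  B3←B1: walk B1 to B0
  B3←B2: walk B2→B1 to B0
  B5←B3: walk · to B3
  B5←B4: walk B4 to B3
  B6←B2: walk B2→B1 to B0
  B6←B4: walk B4→B3 to B0
  B6←B5: walk B5→B3 to B0
  B0: DF=∅
  B1: DF={B3,B6}
  B2: DF={B3,B6}
  B3: DF={B6}
  B4: DF={B5,B6}
  B5: DF={B6}
  B6: DF=∅

φ for k: defs {B3}
  DF⁺ = {B6}

Answer: ["B6"]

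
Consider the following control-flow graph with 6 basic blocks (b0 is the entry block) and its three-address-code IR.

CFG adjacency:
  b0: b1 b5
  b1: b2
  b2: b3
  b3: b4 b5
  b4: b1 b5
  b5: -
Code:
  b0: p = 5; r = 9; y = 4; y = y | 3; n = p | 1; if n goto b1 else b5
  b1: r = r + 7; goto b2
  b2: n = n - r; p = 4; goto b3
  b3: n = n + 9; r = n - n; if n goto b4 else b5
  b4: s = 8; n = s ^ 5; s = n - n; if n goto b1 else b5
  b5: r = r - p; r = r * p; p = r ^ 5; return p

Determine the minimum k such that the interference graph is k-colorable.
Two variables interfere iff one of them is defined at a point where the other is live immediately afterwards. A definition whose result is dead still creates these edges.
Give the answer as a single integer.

Per-block:
  b0: {n,p,r,y} / ∅
  b1: {r} / {r}
  b2: {n,p} / {n,r}
  b3: {n,r} / {n}
  b4: {n,s} / ∅
  b5: {p,r} / {p,r}

Liveness:
  b0: in=∅ out={n,p,r}
  b1: in={n,r} out={n,r}
  b2: in={n,r} out={n,p}
  b3: in={n,p} out={p,r}
  b4: in={p,r} out={n,p,r}
  b5: in={p,r} out=∅

Conflict graph:
  n: {p,r,s}
  p: {n,r,s,y}
  r: {n,p,s,y}
  s: {n,p,r}
  y: {p,r}

Colouring:
  {n,p,r,s} pairwise interfere (4-clique) ⇒ χ ≥ 4
  assign n→R2 p→R0 r→R1 s→R3 y→R2 — no edge inside a register ⇒ χ ≤ 4
  χ = 4

Answer: 4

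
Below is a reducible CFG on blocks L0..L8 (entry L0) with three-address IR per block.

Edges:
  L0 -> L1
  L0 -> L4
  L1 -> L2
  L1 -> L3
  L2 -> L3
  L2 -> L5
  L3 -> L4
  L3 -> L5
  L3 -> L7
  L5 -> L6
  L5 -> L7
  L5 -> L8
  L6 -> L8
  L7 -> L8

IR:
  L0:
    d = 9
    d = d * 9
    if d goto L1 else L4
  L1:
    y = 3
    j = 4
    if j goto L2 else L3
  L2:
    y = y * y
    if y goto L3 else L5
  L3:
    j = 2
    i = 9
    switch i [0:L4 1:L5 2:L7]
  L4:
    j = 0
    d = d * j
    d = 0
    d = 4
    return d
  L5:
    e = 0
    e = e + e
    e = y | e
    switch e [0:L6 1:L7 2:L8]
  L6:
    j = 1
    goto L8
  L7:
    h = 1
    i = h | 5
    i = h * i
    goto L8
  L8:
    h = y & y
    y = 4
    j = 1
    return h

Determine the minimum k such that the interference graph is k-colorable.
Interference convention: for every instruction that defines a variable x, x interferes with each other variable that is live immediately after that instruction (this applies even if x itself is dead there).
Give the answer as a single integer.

Per-block:
  L0: def={d} ue=∅
  L1: def={j,y} ue=∅
  L2: def={y} ue={y}
  L3: def={i,j} ue=∅
  L4: def={d,j} ue={d}
  L5: def={e} ue={y}
  L6: def={j} ue=∅
  L7: def={h,i} ue=∅
  L8: def={h,j,y} ue={y}

Live sets:
  live L0: ∅→{d}
  live L1: {d}→{d,y}
  live L2: {d,y}→{d,y}
  live L3: {d,y}→{d,y}
  live L4: {d}→∅
  live L5: {y}→{y}
  live L6: {y}→{y}
  live L7: {y}→{y}
  live L8: {y}→∅

Interfere edges:
  d: {i,j,y}
  e: {y}
  h: {i,j,y}
  i: {d,h,y}
  j: {d,h,y}
  y: {d,e,h,i,j}

Colouring:
  {d,i,y} pairwise interfere (3-clique) ⇒ χ ≥ 3
  assign d→R1 e→R1 h→R1 i→R2 j→R2 y→R0 — no edge inside a register ⇒ χ ≤ 3
  χ = 3

Answer: 3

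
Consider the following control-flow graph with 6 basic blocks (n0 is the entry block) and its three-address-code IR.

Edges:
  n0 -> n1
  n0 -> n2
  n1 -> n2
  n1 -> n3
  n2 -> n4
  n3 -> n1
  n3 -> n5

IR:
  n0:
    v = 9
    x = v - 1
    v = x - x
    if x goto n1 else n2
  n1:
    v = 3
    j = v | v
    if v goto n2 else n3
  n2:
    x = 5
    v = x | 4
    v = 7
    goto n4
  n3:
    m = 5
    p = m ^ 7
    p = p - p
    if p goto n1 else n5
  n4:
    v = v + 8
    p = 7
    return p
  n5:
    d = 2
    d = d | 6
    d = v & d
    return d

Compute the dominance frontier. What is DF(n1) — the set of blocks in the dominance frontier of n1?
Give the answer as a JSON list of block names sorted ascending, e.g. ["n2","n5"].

idom tree: n1←n0 n2←n0 n3←n1 n4←n2 n5←n3
Dom at joins:
  n1: preds {n0,n3}: {n0} ∩ {n0,n1,n3} = {n0}; idom=n0
  n2: preds {n0,n1}: {n0} ∩ {n0,n1} = {n0}; idom=n0

DF walk-up:
  join n1 pred n0: · stop@n0
  join n1 pred n3: n3→n1 stop@n0
  join n2 pred n0: · stop@n0
  join n2 pred n1: n1 stop@n0
  n0: DF=∅
  n1: DF={n1,n2}
  n2: DF=∅
  n3: DF={n1}
  n4: DF=∅
  n5: DF=∅

DF(n1) = ["n1", "n2"]

Answer: ["n1", "n2"]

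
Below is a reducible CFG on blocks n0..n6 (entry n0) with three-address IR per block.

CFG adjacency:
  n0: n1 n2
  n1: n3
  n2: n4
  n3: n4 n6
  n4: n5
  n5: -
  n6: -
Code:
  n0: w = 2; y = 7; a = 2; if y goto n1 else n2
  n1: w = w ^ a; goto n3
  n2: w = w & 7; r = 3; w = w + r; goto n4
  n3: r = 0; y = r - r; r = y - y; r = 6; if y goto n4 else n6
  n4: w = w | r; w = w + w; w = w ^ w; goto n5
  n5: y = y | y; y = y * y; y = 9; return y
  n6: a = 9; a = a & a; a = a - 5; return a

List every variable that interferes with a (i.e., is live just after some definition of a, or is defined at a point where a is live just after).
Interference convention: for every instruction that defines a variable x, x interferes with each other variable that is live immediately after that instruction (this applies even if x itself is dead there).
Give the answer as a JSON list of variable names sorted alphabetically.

Per-block:
  n0: def={a,w,y} ue=∅
  n1: def={w} ue={a,w}
  n2: def={r,w} ue={w}
  n3: def={r,y} ue=∅
  n4: def={w} ue={r,w}
  n5: def={y} ue={y}
  n6: def={a} ue=∅

Live sets:
  live n0: ∅→{a,w,y}
  live n1: {a,w}→{w}
  live n2: {w,y}→{r,w,y}
  live n3: {w}→{r,w,y}
  live n4: {r,w,y}→{y}
  live n5: {y}→∅
  live n6: ∅→∅

Interference:
  a: {w,y}
  r: {w,y}
  w: {a,r,y}
  y: {a,r,w}

N(a) = ["w", "y"]

Answer: ["w", "y"]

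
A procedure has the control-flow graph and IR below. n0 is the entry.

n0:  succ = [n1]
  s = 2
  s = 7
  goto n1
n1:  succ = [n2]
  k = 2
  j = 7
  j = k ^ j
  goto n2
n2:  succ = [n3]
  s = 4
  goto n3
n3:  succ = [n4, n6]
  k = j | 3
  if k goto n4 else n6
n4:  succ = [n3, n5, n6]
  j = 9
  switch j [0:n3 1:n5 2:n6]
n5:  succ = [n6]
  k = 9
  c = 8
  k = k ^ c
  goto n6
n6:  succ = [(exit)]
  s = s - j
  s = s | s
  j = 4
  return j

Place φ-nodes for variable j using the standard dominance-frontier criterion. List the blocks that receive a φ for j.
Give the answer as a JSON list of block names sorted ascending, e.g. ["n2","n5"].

Answer: ["n3", "n6"]

Derivation:
idom tree: n1←n0 n2←n1 n3←n2 n4←n3 n5←n4 n6←n3
Dom∩ at merges:
  n3: preds {n2,n4}: {n0,n1,n2} ∩ {n0,n1,n2,n3,n4} = {n0,n1,n2}; idom=n2
  n6: preds {n3,n4,n5}: {n0,n1,n2,n3} ∩ {n0,n1,n2,n3,n4} ∩ {n0,n1,n2,n3,n4,n5} = {n0,n1,n2,n3}; idom=n3

Frontier:
  n3←n2: walk · to n2
  n3←n4: walk n4→n3 to n2
  n6←n3: walk · to n3
  n6←n4: walk n4 to n3
  n6←n5: walk n5→n4 to n3
  DF(n0)=∅
  DF(n1)=∅
  DF(n2)=∅
  DF(n3)={n3}
  DF(n4)={n3,n6}
  DF(n5)={n6}
  DF(n6)=∅

φ for j: defs {n1,n4,n6}
  DF⁺ = {n3,n6}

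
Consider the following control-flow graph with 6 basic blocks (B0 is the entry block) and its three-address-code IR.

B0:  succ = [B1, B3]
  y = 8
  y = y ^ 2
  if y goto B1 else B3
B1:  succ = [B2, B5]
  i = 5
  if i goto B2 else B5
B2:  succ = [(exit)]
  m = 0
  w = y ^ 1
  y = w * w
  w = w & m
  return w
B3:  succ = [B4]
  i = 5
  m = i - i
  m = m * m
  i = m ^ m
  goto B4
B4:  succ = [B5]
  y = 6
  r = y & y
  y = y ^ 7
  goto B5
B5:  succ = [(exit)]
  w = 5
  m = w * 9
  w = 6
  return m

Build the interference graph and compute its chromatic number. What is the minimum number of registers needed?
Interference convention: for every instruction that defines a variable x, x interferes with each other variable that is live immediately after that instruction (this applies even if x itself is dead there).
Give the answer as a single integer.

Answer: 3

Analysis:
def/use:
  B0: def={y} ue=∅
  B1: def={i} ue=∅
  B2: def={m,w,y} ue={y}
  B3: def={i,m} ue=∅
  B4: def={r,y} ue=∅
  B5: def={m,w} ue=∅

Backward fixpoint:
  live B0: ∅→{y}
  live B1: {y}→{y}
  live B2: {y}→∅
  live B3: ∅→∅
  live B4: ∅→∅
  live B5: ∅→∅

Conflict graph:
  i↔{y}
  m↔{w,y}
  r↔{y}
  w↔{m,y}
  y↔{i,m,r,w}

Colouring:
  lower bound: {m,w,y} mutually conflict ⇒ χ ≥ 3
  3-colouring: c0={y}  c1={i,m,r}  c2={w}
  χ = 3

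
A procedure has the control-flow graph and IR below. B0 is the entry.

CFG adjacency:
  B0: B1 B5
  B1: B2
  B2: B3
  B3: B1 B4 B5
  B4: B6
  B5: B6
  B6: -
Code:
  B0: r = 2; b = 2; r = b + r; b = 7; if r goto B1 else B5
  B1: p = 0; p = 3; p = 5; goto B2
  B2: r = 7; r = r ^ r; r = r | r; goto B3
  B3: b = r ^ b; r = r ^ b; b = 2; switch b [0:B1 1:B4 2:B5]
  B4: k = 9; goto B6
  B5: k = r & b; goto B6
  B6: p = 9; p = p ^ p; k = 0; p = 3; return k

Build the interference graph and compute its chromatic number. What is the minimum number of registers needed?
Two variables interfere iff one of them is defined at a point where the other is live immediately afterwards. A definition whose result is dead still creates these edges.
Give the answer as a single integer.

def/use:
  B0: {b,r} / ∅
  B1: {p} / ∅
  B2: {r} / ∅
  B3: {b,r} / {b,r}
  B4: {k} / ∅
  B5: {k} / {b,r}
  B6: {k,p} / ∅

Backward fixpoint:
  live B0: ∅→{b,r}
  live B1: {b}→{b}
  live B2: {b}→{b,r}
  live B3: {b,r}→{b,r}
  live B4: ∅→∅
  live B5: {b,r}→∅
  live B6: ∅→∅

Conflict graph:
  b↔{p,r}
  k↔{p}
  p↔{b,k}
  r↔{b}

Colouring:
  {b,p} pairwise interfere (2-clique) ⇒ χ ≥ 2
  2-colouring: r0={b,k}  r1={p,r}
  χ = 2

Answer: 2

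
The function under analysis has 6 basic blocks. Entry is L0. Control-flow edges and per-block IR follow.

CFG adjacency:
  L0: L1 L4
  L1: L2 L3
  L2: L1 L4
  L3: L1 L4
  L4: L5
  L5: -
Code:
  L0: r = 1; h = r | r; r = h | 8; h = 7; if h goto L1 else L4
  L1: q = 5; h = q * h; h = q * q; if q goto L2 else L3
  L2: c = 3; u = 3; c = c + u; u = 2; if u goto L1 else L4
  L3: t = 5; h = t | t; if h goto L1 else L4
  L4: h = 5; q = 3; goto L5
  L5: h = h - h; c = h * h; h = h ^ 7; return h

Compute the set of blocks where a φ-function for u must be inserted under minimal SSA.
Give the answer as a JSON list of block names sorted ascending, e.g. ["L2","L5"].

Answer: ["L1", "L4"]

Analysis:
idom tree: L1←L0 L2←L1 L3←L1 L4←L0 L5←L4
Join-block Dom:
  L1: preds {L0,L2,L3}: {L0} ∩ {L0,L1,L2} ∩ {L0,L1,L3} = {L0}; idom=L0
  L4: preds {L0,L2,L3}: {L0} ∩ {L0,L1,L2} ∩ {L0,L1,L3} = {L0}; idom=L0

Frontier:
  L1←L0: walk · to L0
  L1←L2: walk L2→L1 to L0
  L1←L3: walk L3→L1 to L0
  L4←L0: walk · to L0
  L4←L2: walk L2→L1 to L0
  L4←L3: walk L3→L1 to L0
  L0 → ∅
  L1 → {L1,L4}
  L2 → {L1,L4}
  L3 → {L1,L4}
  L4 → ∅
  L5 → ∅

φ for u: defs {L2}
  DF⁺ = {L1,L4}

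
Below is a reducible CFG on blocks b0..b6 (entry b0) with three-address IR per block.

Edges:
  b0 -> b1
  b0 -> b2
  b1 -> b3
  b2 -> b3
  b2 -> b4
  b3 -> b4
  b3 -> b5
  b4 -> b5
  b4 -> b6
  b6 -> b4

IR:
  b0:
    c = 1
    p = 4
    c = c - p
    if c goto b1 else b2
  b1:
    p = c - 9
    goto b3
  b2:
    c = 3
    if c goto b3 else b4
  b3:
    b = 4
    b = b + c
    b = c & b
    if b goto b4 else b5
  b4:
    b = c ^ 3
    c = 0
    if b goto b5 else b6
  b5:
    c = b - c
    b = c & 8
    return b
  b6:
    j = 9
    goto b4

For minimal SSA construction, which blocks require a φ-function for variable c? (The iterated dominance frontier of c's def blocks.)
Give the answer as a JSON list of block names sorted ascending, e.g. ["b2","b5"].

idom tree: b1←b0 b2←b0 b3←b0 b4←b0 b5←b0 b6←b4
Dom at joins:
  b3: preds {b1,b2}: {b0,b1} ∩ {b0,b2} = {b0}; idom=b0
  b4: preds {b2,b3,b6}: {b0,b2} ∩ {b0,b3} ∩ {b0,b4,b6} = {b0}; idom=b0
  b5: preds {b3,b4}: {b0,b3} ∩ {b0,b4} = {b0}; idom=b0

DF walk-up:
  b3←b1: walk b1 to b0
  b3←b2: walk b2 to b0
  b4←b2: walk b2 to b0
  b4←b3: walk b3 to b0
  b4←b6: walk b6→b4 to b0
  b5←b3: walk b3 to b0
  b5←b4: walk b4 to b0
  b0: DF=∅
  b1: DF={b3}
  b2: DF={b3,b4}
  b3: DF={b4,b5}
  b4: DF={b4,b5}
  b5: DF=∅
  b6: DF={b4}

φ for c: defs {b0,b2,b4,b5}
  DF⁺ = {b3,b4,b5}

Answer: ["b3", "b4", "b5"]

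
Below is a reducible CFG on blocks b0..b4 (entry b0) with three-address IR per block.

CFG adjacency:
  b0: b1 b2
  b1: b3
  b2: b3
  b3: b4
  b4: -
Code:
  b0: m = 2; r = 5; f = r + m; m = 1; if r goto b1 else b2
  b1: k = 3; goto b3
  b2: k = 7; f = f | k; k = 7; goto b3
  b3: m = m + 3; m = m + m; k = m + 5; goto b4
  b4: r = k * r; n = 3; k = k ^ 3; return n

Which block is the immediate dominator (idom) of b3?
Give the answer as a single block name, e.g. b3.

Answer: b0

Derivation:
idom tree: b1←b0 b2←b0 b3←b0 b4←b3
Dom∩ at merges:
  b3: preds {b1,b2}: {b0,b1} ∩ {b0,b2} = {b0}; idom=b0

idom(b3) = b0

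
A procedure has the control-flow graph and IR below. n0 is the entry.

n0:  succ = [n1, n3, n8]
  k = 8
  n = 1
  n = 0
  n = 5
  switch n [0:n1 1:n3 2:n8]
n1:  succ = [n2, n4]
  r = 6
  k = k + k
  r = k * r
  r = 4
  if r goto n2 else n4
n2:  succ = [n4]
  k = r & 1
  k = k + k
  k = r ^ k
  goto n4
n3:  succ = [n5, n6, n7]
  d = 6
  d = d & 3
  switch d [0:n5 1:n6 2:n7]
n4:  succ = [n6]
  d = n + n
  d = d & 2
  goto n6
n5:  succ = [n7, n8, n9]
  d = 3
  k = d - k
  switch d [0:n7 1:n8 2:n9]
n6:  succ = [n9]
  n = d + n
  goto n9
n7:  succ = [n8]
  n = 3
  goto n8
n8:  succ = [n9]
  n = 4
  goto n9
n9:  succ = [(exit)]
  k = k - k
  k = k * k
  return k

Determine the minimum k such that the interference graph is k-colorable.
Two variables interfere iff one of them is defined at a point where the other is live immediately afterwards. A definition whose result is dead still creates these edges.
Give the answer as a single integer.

Block summaries:
  n0: {k,n} / ∅
  n1: {k,r} / {k}
  n2: {k} / {r}
  n3: {d} / ∅
  n4: {d} / {n}
  n5: {d,k} / {k}
  n6: {n} / {d,n}
  n7: {n} / ∅
  n8: {n} / ∅
  n9: {k} / {k}

Live sets:
  n0 li=∅ lo={k,n}
  n1 li={k,n} lo={k,n,r}
  n2 li={n,r} lo={k,n}
  n3 li={k,n} lo={d,k,n}
  n4 li={k,n} lo={d,k,n}
  n5 li={k} lo={k}
  n6 li={d,k,n} lo={k}
  n7 li={k} lo={k}
  n8 li={k} lo={k}
  n9 li={k} lo=∅

Conflict graph:
  d↔{k,n}
  k↔{d,n,r}
  n↔{d,k,r}
  r↔{k,n}

Colouring:
  clique {d,k,n} ⇒ need ≥ 3
  3-colouring: R0={k}  R1={n}  R2={d,r}
  χ = 3

Answer: 3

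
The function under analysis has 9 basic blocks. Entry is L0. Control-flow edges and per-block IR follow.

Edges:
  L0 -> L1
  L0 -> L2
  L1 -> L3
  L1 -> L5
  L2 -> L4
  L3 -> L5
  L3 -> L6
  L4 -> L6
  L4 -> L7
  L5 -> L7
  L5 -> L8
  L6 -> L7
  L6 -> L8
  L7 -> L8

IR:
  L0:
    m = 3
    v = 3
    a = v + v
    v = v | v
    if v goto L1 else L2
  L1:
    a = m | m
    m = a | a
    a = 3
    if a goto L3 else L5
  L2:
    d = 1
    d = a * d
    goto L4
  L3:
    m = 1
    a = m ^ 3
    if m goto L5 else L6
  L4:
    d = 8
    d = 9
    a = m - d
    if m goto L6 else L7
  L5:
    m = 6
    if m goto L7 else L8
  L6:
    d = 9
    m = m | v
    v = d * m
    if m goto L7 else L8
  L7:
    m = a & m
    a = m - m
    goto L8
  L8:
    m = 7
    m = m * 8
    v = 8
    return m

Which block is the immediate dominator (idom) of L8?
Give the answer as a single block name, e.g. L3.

Answer: L0

Analysis:
idom tree: L1←L0 L2←L0 L3←L1 L4←L2 L5←L1 L6←L0 L7←L0 L8←L0
Join-block Dom:
  L5: preds {L1,L3}: {L0,L1} ∩ {L0,L1,L3} = {L0,L1}; idom=L1
  L6: preds {L3,L4}: {L0,L1,L3} ∩ {L0,L2,L4} = {L0}; idom=L0
  L7: preds {L4,L5,L6}: {L0,L2,L4} ∩ {L0,L1,L5} ∩ {L0,L6} = {L0}; idom=L0
  L8: preds {L5,L6,L7}: {L0,L1,L5} ∩ {L0,L6} ∩ {L0,L7} = {L0}; idom=L0

idom(L8) = L0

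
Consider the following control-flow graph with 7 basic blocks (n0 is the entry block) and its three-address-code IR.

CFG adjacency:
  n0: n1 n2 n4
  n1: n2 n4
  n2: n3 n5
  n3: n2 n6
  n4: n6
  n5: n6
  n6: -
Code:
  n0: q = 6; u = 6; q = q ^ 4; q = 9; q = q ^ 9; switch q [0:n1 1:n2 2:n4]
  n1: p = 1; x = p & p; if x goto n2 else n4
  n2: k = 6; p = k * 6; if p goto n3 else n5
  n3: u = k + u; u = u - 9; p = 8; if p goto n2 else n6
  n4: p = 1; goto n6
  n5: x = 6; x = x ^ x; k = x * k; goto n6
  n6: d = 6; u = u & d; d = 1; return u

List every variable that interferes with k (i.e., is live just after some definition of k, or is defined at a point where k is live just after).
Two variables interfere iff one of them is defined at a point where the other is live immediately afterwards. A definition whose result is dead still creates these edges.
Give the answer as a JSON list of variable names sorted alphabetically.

Answer: ["p", "u", "x"]

Derivation:
def/use:
  n0 def {q,u} use ∅
  n1 def {p,x} use ∅
  n2 def {k,p} use ∅
  n3 def {p,u} use {k,u}
  n4 def {p} use ∅
  n5 def {k,x} use {k}
  n6 def {d,u} use {u}

Liveness:
  n0 li=∅ lo={u}
  n1 li={u} lo={u}
  n2 li={u} lo={k,u}
  n3 li={k,u} lo={u}
  n4 li={u} lo={u}
  n5 li={k,u} lo={u}
  n6 li={u} lo=∅

Interference:
  d↔{u}
  k↔{p,u,x}
  p↔{k,u}
  q↔{u}
  u↔{d,k,p,q,x}
  x↔{k,u}

N(k) = ["p", "u", "x"]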